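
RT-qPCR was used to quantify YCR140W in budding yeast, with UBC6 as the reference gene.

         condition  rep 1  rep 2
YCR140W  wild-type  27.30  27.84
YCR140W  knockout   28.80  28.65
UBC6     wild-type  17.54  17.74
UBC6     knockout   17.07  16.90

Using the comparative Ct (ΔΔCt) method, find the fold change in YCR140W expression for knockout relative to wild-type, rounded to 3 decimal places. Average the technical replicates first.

Mean Ct: YCR140W wild-type 27.570; YCR140W knockout 28.725; UBC6 wild-type 17.640; UBC6 knockout 16.985
ΔCt(wild-type) = 27.570 − 17.640 = 9.930
ΔCt(knockout) = 28.725 − 16.985 = 11.740
ΔΔCt = 11.740 − 9.930 = 1.810
Fold change = 2^(−1.810) = 0.2852

0.285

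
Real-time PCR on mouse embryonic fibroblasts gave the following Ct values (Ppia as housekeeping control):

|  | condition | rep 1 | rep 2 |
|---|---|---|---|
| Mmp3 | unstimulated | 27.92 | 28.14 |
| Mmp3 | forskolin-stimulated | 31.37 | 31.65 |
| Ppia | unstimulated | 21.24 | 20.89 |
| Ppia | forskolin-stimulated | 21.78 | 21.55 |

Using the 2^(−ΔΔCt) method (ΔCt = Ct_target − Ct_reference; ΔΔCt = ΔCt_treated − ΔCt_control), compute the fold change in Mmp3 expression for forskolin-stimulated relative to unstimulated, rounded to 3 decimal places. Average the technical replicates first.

0.136

Mean Ct: Mmp3 unstimulated 28.030; Mmp3 forskolin-stimulated 31.510; Ppia unstimulated 21.065; Ppia forskolin-stimulated 21.665
ΔCt(unstimulated) = 28.030 − 21.065 = 6.965
ΔCt(forskolin-stimulated) = 31.510 − 21.665 = 9.845
ΔΔCt = 9.845 − 6.965 = 2.880
Fold change = 2^(−2.880) = 0.1358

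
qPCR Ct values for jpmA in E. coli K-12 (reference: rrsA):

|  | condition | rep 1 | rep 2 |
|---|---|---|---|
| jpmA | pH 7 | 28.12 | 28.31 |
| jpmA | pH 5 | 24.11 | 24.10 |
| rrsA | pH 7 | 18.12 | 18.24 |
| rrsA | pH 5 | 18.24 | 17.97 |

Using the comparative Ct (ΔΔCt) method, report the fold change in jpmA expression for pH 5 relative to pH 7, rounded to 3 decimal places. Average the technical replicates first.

Mean Ct: jpmA pH 7 28.215; jpmA pH 5 24.105; rrsA pH 7 18.180; rrsA pH 5 18.105
ΔCt(pH 7) = 28.215 − 18.180 = 10.035
ΔCt(pH 5) = 24.105 − 18.105 = 6.000
ΔΔCt = 6.000 − 10.035 = -4.035
Fold change = 2^(−(-4.035)) = 2^4.035 = 16.3929

16.393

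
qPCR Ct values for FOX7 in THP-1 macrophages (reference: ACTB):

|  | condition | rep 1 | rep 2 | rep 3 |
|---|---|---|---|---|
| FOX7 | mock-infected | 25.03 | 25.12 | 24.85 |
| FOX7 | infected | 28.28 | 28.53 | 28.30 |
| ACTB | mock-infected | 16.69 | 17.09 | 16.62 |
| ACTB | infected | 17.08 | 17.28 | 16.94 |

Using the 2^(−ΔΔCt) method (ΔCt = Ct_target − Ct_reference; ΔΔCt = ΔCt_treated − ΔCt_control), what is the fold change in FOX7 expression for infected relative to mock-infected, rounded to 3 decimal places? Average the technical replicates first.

Mean Ct: FOX7 mock-infected 25.000; FOX7 infected 28.370; ACTB mock-infected 16.800; ACTB infected 17.100
ΔCt(mock-infected) = 25.000 − 16.800 = 8.200
ΔCt(infected) = 28.370 − 17.100 = 11.270
ΔΔCt = 11.270 − 8.200 = 3.070
Fold change = 2^(−3.070) = 0.1191

0.119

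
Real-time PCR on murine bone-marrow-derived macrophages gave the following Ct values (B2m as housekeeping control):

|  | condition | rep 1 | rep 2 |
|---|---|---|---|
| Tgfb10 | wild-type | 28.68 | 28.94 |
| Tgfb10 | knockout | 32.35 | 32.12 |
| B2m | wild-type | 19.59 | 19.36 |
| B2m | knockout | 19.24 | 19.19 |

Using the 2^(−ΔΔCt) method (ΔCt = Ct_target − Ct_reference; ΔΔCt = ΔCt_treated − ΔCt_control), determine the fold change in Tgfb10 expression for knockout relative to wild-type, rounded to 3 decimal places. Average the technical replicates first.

0.078

Mean Ct: Tgfb10 wild-type 28.810; Tgfb10 knockout 32.235; B2m wild-type 19.475; B2m knockout 19.215
ΔCt(wild-type) = 28.810 − 19.475 = 9.335
ΔCt(knockout) = 32.235 − 19.215 = 13.020
ΔΔCt = 13.020 − 9.335 = 3.685
Fold change = 2^(−3.685) = 0.0778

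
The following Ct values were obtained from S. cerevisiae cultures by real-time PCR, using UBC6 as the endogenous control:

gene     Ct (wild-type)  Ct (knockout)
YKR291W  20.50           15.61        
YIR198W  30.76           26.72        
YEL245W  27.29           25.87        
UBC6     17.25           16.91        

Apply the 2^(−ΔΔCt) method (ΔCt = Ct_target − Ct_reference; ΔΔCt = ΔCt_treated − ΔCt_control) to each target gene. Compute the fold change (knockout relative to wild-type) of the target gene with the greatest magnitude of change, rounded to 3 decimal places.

23.425

YKR291W: ΔΔCt = (15.61−16.91) − (20.50−17.25) = -1.30 − 3.25 = -4.55; fold change = 2^4.55 = 23.425
YIR198W: ΔΔCt = (26.72−16.91) − (30.76−17.25) = 9.81 − 13.51 = -3.70; fold change = 2^3.70 = 12.996
YEL245W: ΔΔCt = (25.87−16.91) − (27.29−17.25) = 8.96 − 10.04 = -1.08; fold change = 2^1.08 = 2.114
YKR291W has the largest |ΔΔCt| = 4.55.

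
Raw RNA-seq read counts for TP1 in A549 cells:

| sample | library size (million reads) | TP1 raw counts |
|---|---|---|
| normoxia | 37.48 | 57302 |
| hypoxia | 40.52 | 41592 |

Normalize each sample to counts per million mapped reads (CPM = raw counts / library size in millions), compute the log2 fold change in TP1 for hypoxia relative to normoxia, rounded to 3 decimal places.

-0.575

CPM(normoxia) = 57302 / 37.48 = 1528.8687
CPM(hypoxia) = 41592 / 40.52 = 1026.4561
Fold change = 1026.4561 / 1528.8687 = 0.67138
log2(0.67138) = -0.5748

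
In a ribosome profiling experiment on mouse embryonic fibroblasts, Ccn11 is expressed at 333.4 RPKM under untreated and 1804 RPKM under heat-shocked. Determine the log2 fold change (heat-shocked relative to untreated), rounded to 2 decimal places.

2.44

Fold change = 1804 / 333.4 = 5.4109
log2(5.4109) = 2.436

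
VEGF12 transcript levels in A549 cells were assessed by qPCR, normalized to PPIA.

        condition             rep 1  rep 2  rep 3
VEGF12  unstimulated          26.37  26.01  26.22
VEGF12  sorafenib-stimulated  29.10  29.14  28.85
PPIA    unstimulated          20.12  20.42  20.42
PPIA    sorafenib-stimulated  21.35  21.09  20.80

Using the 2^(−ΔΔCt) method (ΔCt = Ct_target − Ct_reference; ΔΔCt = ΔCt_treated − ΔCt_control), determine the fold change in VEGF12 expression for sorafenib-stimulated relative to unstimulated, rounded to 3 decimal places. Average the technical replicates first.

0.238

Mean Ct: VEGF12 unstimulated 26.200; VEGF12 sorafenib-stimulated 29.030; PPIA unstimulated 20.320; PPIA sorafenib-stimulated 21.080
ΔCt(unstimulated) = 26.200 − 20.320 = 5.880
ΔCt(sorafenib-stimulated) = 29.030 − 21.080 = 7.950
ΔΔCt = 7.950 − 5.880 = 2.070
Fold change = 2^(−2.070) = 0.2382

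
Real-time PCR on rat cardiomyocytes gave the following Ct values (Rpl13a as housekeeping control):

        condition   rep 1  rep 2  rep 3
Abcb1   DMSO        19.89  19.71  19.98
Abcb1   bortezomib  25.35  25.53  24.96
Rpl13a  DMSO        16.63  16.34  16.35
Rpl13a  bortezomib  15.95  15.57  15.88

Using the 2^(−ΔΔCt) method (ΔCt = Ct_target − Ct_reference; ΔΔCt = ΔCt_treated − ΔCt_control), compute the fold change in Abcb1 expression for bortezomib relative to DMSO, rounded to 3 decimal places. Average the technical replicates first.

Mean Ct: Abcb1 DMSO 19.860; Abcb1 bortezomib 25.280; Rpl13a DMSO 16.440; Rpl13a bortezomib 15.800
ΔCt(DMSO) = 19.860 − 16.440 = 3.420
ΔCt(bortezomib) = 25.280 − 15.800 = 9.480
ΔΔCt = 9.480 − 3.420 = 6.060
Fold change = 2^(−6.060) = 0.0150

0.015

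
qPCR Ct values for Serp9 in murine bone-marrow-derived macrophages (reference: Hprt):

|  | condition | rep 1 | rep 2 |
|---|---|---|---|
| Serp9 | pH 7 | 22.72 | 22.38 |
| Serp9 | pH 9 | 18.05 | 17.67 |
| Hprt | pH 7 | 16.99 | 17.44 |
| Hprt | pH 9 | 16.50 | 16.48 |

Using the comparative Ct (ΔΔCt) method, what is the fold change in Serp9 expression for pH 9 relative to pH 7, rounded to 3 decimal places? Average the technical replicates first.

15.617

Mean Ct: Serp9 pH 7 22.550; Serp9 pH 9 17.860; Hprt pH 7 17.215; Hprt pH 9 16.490
ΔCt(pH 7) = 22.550 − 17.215 = 5.335
ΔCt(pH 9) = 17.860 − 16.490 = 1.370
ΔΔCt = 1.370 − 5.335 = -3.965
Fold change = 2^(−(-3.965)) = 2^3.965 = 15.6165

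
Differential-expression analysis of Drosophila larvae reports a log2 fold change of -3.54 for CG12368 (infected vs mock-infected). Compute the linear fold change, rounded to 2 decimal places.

Fold change = 2^(-3.54) = 0.086
That is, CG12368 drops to 8.6% of the mock-infected level.

0.09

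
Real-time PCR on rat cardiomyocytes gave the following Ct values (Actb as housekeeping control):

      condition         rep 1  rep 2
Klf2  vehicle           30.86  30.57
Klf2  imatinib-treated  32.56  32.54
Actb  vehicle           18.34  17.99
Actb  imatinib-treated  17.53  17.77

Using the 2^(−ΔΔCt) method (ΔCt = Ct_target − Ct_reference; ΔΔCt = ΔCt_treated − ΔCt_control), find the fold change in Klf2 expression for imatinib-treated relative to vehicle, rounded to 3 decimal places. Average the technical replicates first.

0.196

Mean Ct: Klf2 vehicle 30.715; Klf2 imatinib-treated 32.550; Actb vehicle 18.165; Actb imatinib-treated 17.650
ΔCt(vehicle) = 30.715 − 18.165 = 12.550
ΔCt(imatinib-treated) = 32.550 − 17.650 = 14.900
ΔΔCt = 14.900 − 12.550 = 2.350
Fold change = 2^(−2.350) = 0.1961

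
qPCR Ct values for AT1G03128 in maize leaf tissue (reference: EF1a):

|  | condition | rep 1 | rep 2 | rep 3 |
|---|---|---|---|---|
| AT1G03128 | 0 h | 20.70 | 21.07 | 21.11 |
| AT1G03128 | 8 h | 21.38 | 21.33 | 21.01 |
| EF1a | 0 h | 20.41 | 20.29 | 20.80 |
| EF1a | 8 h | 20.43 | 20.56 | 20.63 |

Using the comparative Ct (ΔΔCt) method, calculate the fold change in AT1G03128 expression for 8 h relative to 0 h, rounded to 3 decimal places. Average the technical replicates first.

0.847

Mean Ct: AT1G03128 0 h 20.960; AT1G03128 8 h 21.240; EF1a 0 h 20.500; EF1a 8 h 20.540
ΔCt(0 h) = 20.960 − 20.500 = 0.460
ΔCt(8 h) = 21.240 − 20.540 = 0.700
ΔΔCt = 0.700 − 0.460 = 0.240
Fold change = 2^(−0.240) = 0.8467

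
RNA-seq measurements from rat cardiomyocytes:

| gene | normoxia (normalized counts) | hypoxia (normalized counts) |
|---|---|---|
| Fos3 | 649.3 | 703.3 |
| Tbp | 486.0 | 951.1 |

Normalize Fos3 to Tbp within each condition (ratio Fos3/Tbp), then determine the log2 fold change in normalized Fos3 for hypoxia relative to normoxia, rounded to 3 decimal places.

Fos3/Tbp (normoxia) = 649.3 / 486.0 = 1.336
Fos3/Tbp (hypoxia) = 703.3 / 951.1 = 0.73946
Fold change = 0.73946 / 1.336 = 0.5535
log2(0.5535) = -0.8534

-0.853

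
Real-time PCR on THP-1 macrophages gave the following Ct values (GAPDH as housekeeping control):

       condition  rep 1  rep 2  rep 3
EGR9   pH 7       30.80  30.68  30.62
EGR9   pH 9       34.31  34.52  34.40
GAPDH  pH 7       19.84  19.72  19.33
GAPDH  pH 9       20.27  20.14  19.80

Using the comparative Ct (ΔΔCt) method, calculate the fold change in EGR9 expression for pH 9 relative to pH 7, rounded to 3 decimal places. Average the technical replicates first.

0.104

Mean Ct: EGR9 pH 7 30.700; EGR9 pH 9 34.410; GAPDH pH 7 19.630; GAPDH pH 9 20.070
ΔCt(pH 7) = 30.700 − 19.630 = 11.070
ΔCt(pH 9) = 34.410 − 20.070 = 14.340
ΔΔCt = 14.340 − 11.070 = 3.270
Fold change = 2^(−3.270) = 0.1037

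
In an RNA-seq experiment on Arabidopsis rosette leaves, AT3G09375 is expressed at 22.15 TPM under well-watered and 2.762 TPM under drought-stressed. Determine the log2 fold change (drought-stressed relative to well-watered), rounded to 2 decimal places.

-3.00

Fold change = 2.762 / 22.15 = 0.1247
log2(0.1247) = -3.004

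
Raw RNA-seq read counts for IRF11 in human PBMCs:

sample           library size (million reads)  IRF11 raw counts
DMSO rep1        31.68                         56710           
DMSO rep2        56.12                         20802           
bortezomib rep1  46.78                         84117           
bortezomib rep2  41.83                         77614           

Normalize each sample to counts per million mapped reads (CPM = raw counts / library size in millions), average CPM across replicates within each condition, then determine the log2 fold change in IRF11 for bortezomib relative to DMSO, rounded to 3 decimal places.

0.758

CPM(DMSO rep1) = 56710 / 31.68 = 1790.0884
CPM(DMSO rep2) = 20802 / 56.12 = 370.6700
CPM(bortezomib rep1) = 84117 / 46.78 = 1798.1402
CPM(bortezomib rep2) = 77614 / 41.83 = 1855.4626
mean CPM(DMSO) = 1080.3792; mean CPM(bortezomib) = 1826.8014
Fold change = 1826.8014 / 1080.3792 = 1.69089
log2(1.69089) = 0.7578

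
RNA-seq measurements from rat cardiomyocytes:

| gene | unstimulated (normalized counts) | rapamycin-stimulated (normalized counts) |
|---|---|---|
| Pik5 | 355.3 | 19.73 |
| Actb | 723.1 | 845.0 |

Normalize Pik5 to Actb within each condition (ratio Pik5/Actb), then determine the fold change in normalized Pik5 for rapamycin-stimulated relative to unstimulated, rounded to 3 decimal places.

Pik5/Actb (unstimulated) = 355.3 / 723.1 = 0.49136
Pik5/Actb (rapamycin-stimulated) = 19.73 / 845.0 = 0.023349
Fold change = 0.023349 / 0.49136 = 0.0475

0.048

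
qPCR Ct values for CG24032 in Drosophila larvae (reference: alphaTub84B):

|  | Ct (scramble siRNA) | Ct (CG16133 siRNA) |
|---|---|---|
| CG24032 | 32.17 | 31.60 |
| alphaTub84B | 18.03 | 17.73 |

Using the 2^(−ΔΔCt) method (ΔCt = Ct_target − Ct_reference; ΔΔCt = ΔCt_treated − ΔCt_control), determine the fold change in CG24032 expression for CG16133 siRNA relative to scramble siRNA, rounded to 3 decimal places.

ΔCt(scramble siRNA) = 32.170 − 18.030 = 14.140
ΔCt(CG16133 siRNA) = 31.600 − 17.730 = 13.870
ΔΔCt = 13.870 − 14.140 = -0.270
Fold change = 2^(−(-0.270)) = 2^0.270 = 1.2058

1.206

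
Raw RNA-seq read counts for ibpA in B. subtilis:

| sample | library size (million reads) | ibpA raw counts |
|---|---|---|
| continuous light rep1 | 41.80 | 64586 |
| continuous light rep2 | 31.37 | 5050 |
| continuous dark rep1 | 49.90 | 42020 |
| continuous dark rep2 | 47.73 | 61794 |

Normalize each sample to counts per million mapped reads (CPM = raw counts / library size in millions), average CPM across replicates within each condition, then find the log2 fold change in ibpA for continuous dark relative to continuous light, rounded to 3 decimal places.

0.325

CPM(continuous light rep1) = 64586 / 41.80 = 1545.1196
CPM(continuous light rep2) = 5050 / 31.37 = 160.9818
CPM(continuous dark rep1) = 42020 / 49.90 = 842.0842
CPM(continuous dark rep2) = 61794 / 47.73 = 1294.6574
mean CPM(continuous light) = 853.0507; mean CPM(continuous dark) = 1068.3708
Fold change = 1068.3708 / 853.0507 = 1.25241
log2(1.25241) = 0.3247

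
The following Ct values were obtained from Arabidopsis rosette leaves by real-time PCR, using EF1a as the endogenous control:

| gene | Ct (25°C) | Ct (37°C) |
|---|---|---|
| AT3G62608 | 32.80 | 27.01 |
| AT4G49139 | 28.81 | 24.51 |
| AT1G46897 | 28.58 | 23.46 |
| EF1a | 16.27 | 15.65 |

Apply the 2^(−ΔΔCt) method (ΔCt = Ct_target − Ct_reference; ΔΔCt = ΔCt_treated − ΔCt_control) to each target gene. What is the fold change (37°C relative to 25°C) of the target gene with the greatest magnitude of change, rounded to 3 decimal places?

36.002

AT3G62608: ΔΔCt = (27.01−15.65) − (32.80−16.27) = 11.36 − 16.53 = -5.17; fold change = 2^5.17 = 36.002
AT4G49139: ΔΔCt = (24.51−15.65) − (28.81−16.27) = 8.86 − 12.54 = -3.68; fold change = 2^3.68 = 12.817
AT1G46897: ΔΔCt = (23.46−15.65) − (28.58−16.27) = 7.81 − 12.31 = -4.50; fold change = 2^4.50 = 22.627
AT3G62608 has the largest |ΔΔCt| = 5.17.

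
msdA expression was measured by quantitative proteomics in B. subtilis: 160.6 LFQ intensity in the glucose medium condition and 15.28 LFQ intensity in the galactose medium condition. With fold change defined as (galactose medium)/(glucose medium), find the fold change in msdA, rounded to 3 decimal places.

0.095

Fold change = 15.28 / 160.6 = 0.0951
msdA is downregulated.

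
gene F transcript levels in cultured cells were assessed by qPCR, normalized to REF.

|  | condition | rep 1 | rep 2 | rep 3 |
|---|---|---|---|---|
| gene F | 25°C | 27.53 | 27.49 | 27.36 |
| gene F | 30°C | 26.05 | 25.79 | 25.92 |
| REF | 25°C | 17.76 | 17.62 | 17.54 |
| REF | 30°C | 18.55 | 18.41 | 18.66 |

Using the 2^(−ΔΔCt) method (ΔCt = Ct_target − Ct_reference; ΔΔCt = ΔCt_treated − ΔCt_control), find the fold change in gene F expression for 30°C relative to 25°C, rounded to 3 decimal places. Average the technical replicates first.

Mean Ct: gene F 25°C 27.460; gene F 30°C 25.920; REF 25°C 17.640; REF 30°C 18.540
ΔCt(25°C) = 27.460 − 17.640 = 9.820
ΔCt(30°C) = 25.920 − 18.540 = 7.380
ΔΔCt = 7.380 − 9.820 = -2.440
Fold change = 2^(−(-2.440)) = 2^2.440 = 5.4264

5.426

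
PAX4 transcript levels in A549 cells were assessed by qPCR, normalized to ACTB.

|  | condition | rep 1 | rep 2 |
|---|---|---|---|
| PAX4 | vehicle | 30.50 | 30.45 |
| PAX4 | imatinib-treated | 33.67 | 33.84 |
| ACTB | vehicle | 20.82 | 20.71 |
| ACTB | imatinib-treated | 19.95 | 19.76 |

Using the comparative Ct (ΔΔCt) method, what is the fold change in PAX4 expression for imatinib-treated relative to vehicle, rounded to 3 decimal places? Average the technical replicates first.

Mean Ct: PAX4 vehicle 30.475; PAX4 imatinib-treated 33.755; ACTB vehicle 20.765; ACTB imatinib-treated 19.855
ΔCt(vehicle) = 30.475 − 20.765 = 9.710
ΔCt(imatinib-treated) = 33.755 − 19.855 = 13.900
ΔΔCt = 13.900 − 9.710 = 4.190
Fold change = 2^(−4.190) = 0.0548

0.055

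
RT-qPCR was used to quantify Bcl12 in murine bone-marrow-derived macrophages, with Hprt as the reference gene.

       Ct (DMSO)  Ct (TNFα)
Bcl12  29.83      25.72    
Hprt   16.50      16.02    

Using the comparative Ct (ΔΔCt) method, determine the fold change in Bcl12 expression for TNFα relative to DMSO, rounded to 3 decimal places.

ΔCt(DMSO) = 29.830 − 16.500 = 13.330
ΔCt(TNFα) = 25.720 − 16.020 = 9.700
ΔΔCt = 9.700 − 13.330 = -3.630
Fold change = 2^(−(-3.630)) = 2^3.630 = 12.3805

12.381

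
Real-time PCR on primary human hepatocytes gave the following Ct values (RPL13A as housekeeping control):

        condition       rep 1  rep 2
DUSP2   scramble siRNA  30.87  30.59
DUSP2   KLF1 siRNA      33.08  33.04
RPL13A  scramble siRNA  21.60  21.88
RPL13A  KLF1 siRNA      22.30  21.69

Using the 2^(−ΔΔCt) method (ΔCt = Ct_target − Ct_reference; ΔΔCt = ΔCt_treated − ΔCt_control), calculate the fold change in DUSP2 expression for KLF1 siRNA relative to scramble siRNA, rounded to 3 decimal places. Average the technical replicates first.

0.237

Mean Ct: DUSP2 scramble siRNA 30.730; DUSP2 KLF1 siRNA 33.060; RPL13A scramble siRNA 21.740; RPL13A KLF1 siRNA 21.995
ΔCt(scramble siRNA) = 30.730 − 21.740 = 8.990
ΔCt(KLF1 siRNA) = 33.060 − 21.995 = 11.065
ΔΔCt = 11.065 − 8.990 = 2.075
Fold change = 2^(−2.075) = 0.2373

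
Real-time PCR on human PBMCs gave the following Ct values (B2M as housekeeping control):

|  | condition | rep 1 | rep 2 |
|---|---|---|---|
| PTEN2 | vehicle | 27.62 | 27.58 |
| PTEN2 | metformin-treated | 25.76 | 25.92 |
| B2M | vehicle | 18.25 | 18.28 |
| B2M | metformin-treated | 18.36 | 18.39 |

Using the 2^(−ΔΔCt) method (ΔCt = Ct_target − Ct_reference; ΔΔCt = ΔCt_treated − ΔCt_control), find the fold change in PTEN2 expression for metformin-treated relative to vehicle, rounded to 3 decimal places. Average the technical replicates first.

3.655

Mean Ct: PTEN2 vehicle 27.600; PTEN2 metformin-treated 25.840; B2M vehicle 18.265; B2M metformin-treated 18.375
ΔCt(vehicle) = 27.600 − 18.265 = 9.335
ΔCt(metformin-treated) = 25.840 − 18.375 = 7.465
ΔΔCt = 7.465 − 9.335 = -1.870
Fold change = 2^(−(-1.870)) = 2^1.870 = 3.6553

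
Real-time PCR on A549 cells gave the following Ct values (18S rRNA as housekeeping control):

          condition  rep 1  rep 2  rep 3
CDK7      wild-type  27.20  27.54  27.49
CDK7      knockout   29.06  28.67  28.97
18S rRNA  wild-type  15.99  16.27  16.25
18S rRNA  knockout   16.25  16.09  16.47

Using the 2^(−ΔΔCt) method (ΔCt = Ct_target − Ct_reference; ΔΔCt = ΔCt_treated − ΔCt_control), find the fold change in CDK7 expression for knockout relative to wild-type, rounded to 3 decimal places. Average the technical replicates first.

0.382

Mean Ct: CDK7 wild-type 27.410; CDK7 knockout 28.900; 18S rRNA wild-type 16.170; 18S rRNA knockout 16.270
ΔCt(wild-type) = 27.410 − 16.170 = 11.240
ΔCt(knockout) = 28.900 − 16.270 = 12.630
ΔΔCt = 12.630 − 11.240 = 1.390
Fold change = 2^(−1.390) = 0.3816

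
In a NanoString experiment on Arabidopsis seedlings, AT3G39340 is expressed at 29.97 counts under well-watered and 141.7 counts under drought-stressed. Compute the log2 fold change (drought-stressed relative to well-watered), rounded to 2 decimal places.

Fold change = 141.7 / 29.97 = 4.7281
log2(4.7281) = 2.241

2.24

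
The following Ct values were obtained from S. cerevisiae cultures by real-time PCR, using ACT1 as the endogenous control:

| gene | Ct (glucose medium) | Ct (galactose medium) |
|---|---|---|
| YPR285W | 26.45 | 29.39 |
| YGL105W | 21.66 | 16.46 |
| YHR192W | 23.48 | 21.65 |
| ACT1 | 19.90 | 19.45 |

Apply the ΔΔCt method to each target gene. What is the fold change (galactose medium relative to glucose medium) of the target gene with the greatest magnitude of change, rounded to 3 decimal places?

YPR285W: ΔΔCt = (29.39−19.45) − (26.45−19.90) = 9.94 − 6.55 = 3.39; fold change = 2^-3.39 = 0.095
YGL105W: ΔΔCt = (16.46−19.45) − (21.66−19.90) = -2.99 − 1.76 = -4.75; fold change = 2^4.75 = 26.909
YHR192W: ΔΔCt = (21.65−19.45) − (23.48−19.90) = 2.20 − 3.58 = -1.38; fold change = 2^1.38 = 2.603
YGL105W has the largest |ΔΔCt| = 4.75.

26.909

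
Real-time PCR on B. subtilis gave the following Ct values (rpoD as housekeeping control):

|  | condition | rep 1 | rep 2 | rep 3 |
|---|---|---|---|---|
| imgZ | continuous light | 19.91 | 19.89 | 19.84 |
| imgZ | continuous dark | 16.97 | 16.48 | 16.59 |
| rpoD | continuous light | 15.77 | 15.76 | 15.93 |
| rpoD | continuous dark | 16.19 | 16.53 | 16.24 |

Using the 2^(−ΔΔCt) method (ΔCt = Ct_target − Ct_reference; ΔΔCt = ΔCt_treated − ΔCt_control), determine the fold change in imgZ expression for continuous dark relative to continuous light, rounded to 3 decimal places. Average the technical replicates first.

12.996

Mean Ct: imgZ continuous light 19.880; imgZ continuous dark 16.680; rpoD continuous light 15.820; rpoD continuous dark 16.320
ΔCt(continuous light) = 19.880 − 15.820 = 4.060
ΔCt(continuous dark) = 16.680 − 16.320 = 0.360
ΔΔCt = 0.360 − 4.060 = -3.700
Fold change = 2^(−(-3.700)) = 2^3.700 = 12.9960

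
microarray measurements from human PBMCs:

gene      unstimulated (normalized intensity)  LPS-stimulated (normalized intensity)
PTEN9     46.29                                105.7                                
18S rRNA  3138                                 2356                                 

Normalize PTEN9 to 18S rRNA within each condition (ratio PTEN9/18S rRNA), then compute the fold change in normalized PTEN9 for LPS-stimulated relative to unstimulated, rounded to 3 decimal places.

PTEN9/18S rRNA (unstimulated) = 46.29 / 3138 = 0.014751
PTEN9/18S rRNA (LPS-stimulated) = 105.7 / 2356 = 0.044864
Fold change = 0.044864 / 0.014751 = 3.0413

3.041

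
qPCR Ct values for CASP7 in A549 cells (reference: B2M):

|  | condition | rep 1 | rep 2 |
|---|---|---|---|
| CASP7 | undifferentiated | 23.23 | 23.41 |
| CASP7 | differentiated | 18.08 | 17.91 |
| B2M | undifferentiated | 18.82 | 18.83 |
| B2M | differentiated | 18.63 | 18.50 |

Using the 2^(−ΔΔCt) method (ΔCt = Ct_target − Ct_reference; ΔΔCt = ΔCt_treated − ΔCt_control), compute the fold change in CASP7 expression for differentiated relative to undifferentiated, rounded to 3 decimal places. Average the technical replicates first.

Mean Ct: CASP7 undifferentiated 23.320; CASP7 differentiated 17.995; B2M undifferentiated 18.825; B2M differentiated 18.565
ΔCt(undifferentiated) = 23.320 − 18.825 = 4.495
ΔCt(differentiated) = 17.995 − 18.565 = -0.570
ΔΔCt = -0.570 − 4.495 = -5.065
Fold change = 2^(−(-5.065)) = 2^5.065 = 33.4747

33.475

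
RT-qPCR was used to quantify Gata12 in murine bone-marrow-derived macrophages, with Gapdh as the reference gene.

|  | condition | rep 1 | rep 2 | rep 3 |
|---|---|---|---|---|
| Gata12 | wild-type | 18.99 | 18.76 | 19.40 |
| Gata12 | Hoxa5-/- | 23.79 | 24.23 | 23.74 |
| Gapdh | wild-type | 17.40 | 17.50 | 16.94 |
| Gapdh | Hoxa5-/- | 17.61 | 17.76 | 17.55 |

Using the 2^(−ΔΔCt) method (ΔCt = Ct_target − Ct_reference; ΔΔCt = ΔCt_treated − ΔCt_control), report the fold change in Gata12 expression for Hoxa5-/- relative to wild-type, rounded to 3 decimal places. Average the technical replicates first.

Mean Ct: Gata12 wild-type 19.050; Gata12 Hoxa5-/- 23.920; Gapdh wild-type 17.280; Gapdh Hoxa5-/- 17.640
ΔCt(wild-type) = 19.050 − 17.280 = 1.770
ΔCt(Hoxa5-/-) = 23.920 − 17.640 = 6.280
ΔΔCt = 6.280 − 1.770 = 4.510
Fold change = 2^(−4.510) = 0.0439

0.044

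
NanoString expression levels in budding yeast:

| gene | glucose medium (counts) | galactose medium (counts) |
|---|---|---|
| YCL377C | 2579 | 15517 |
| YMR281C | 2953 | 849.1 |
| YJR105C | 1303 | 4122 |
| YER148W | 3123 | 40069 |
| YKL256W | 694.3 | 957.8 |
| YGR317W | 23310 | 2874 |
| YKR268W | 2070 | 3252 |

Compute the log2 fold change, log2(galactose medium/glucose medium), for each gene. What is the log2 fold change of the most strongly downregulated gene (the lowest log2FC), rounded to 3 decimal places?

log2(15517/2579) = 2.589  (YCL377C)
log2(849.1/2953) = -1.798  (YMR281C)
log2(4122/1303) = 1.662  (YJR105C)
log2(40069/3123) = 3.681  (YER148W)
log2(957.8/694.3) = 0.464  (YKL256W)
log2(2874/23310) = -3.020  (YGR317W)
log2(3252/2070) = 0.652  (YKR268W)
YGR317W is most strongly downregulated.

-3.020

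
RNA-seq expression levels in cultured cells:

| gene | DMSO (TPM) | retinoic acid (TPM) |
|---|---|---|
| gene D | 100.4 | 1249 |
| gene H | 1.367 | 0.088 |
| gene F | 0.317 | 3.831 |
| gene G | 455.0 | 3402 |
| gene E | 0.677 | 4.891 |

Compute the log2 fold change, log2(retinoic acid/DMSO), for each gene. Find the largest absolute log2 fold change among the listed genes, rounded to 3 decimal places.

3.957

log2(1249/100.4) = 3.637  (gene D)
log2(0.088/1.367) = -3.957  (gene H)
log2(3.831/0.317) = 3.595  (gene F)
log2(3402/455.0) = 2.902  (gene G)
log2(4.891/0.677) = 2.853  (gene E)
The largest magnitude belongs to gene H.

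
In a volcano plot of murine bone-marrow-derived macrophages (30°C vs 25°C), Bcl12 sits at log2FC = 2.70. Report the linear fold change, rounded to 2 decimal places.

Fold change = 2^(2.70) = 6.498

6.50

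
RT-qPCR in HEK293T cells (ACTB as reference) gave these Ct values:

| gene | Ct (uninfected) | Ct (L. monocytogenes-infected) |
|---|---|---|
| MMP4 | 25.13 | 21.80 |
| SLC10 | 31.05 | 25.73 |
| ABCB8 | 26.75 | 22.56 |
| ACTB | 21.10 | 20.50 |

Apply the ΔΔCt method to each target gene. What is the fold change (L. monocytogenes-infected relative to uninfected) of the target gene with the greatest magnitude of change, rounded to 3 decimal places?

MMP4: ΔΔCt = (21.80−20.50) − (25.13−21.10) = 1.30 − 4.03 = -2.73; fold change = 2^2.73 = 6.635
SLC10: ΔΔCt = (25.73−20.50) − (31.05−21.10) = 5.23 − 9.95 = -4.72; fold change = 2^4.72 = 26.355
ABCB8: ΔΔCt = (22.56−20.50) − (26.75−21.10) = 2.06 − 5.65 = -3.59; fold change = 2^3.59 = 12.042
SLC10 has the largest |ΔΔCt| = 4.72.

26.355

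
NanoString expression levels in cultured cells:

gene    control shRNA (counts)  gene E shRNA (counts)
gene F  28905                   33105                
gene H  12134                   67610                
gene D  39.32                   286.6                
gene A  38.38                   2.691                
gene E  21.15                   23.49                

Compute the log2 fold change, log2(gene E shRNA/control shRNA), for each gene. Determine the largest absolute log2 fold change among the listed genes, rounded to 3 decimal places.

3.834

log2(33105/28905) = 0.196  (gene F)
log2(67610/12134) = 2.478  (gene H)
log2(286.6/39.32) = 2.866  (gene D)
log2(2.691/38.38) = -3.834  (gene A)
log2(23.49/21.15) = 0.151  (gene E)
The largest magnitude belongs to gene A.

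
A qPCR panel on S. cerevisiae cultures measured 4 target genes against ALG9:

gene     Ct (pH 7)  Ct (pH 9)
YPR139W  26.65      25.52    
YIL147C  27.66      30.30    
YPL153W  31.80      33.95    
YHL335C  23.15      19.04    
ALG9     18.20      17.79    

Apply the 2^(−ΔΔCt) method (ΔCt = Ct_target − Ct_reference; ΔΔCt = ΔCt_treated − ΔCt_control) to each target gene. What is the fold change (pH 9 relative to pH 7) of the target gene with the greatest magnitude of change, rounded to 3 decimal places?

12.996

YPR139W: ΔΔCt = (25.52−17.79) − (26.65−18.20) = 7.73 − 8.45 = -0.72; fold change = 2^0.72 = 1.647
YIL147C: ΔΔCt = (30.30−17.79) − (27.66−18.20) = 12.51 − 9.46 = 3.05; fold change = 2^-3.05 = 0.121
YPL153W: ΔΔCt = (33.95−17.79) − (31.80−18.20) = 16.16 − 13.60 = 2.56; fold change = 2^-2.56 = 0.170
YHL335C: ΔΔCt = (19.04−17.79) − (23.15−18.20) = 1.25 − 4.95 = -3.70; fold change = 2^3.70 = 12.996
YHL335C has the largest |ΔΔCt| = 3.70.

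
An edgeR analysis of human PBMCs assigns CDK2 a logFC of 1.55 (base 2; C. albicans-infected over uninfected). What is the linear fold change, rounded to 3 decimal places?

2.928

Fold change = 2^(1.55) = 2.9282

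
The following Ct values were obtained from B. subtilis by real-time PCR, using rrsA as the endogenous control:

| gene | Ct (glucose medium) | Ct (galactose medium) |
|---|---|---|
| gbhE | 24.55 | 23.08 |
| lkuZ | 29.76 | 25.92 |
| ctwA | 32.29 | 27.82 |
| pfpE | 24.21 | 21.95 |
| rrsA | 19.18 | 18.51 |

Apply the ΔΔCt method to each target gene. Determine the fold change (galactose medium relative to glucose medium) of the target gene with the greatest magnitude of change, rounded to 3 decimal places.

gbhE: ΔΔCt = (23.08−18.51) − (24.55−19.18) = 4.57 − 5.37 = -0.80; fold change = 2^0.80 = 1.741
lkuZ: ΔΔCt = (25.92−18.51) − (29.76−19.18) = 7.41 − 10.58 = -3.17; fold change = 2^3.17 = 9.000
ctwA: ΔΔCt = (27.82−18.51) − (32.29−19.18) = 9.31 − 13.11 = -3.80; fold change = 2^3.80 = 13.929
pfpE: ΔΔCt = (21.95−18.51) − (24.21−19.18) = 3.44 − 5.03 = -1.59; fold change = 2^1.59 = 3.010
ctwA has the largest |ΔΔCt| = 3.80.

13.929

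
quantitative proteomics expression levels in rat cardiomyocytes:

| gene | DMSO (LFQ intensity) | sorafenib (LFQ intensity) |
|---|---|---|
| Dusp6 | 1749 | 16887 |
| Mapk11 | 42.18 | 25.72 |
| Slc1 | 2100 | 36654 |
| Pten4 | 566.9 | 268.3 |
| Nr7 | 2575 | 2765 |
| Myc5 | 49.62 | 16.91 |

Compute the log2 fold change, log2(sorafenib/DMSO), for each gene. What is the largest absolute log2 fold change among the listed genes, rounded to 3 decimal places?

4.126

log2(16887/1749) = 3.271  (Dusp6)
log2(25.72/42.18) = -0.714  (Mapk11)
log2(36654/2100) = 4.126  (Slc1)
log2(268.3/566.9) = -1.079  (Pten4)
log2(2765/2575) = 0.103  (Nr7)
log2(16.91/49.62) = -1.553  (Myc5)
The largest magnitude belongs to Slc1.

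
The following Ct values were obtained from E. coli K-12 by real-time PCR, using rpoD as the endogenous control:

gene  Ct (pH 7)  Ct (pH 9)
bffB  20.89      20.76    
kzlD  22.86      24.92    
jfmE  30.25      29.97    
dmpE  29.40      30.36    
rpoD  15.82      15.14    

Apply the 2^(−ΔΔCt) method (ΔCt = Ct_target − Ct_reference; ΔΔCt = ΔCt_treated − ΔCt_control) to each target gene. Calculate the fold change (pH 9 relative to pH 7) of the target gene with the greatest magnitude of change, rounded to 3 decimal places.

0.150

bffB: ΔΔCt = (20.76−15.14) − (20.89−15.82) = 5.62 − 5.07 = 0.55; fold change = 2^-0.55 = 0.683
kzlD: ΔΔCt = (24.92−15.14) − (22.86−15.82) = 9.78 − 7.04 = 2.74; fold change = 2^-2.74 = 0.150
jfmE: ΔΔCt = (29.97−15.14) − (30.25−15.82) = 14.83 − 14.43 = 0.40; fold change = 2^-0.40 = 0.758
dmpE: ΔΔCt = (30.36−15.14) − (29.40−15.82) = 15.22 − 13.58 = 1.64; fold change = 2^-1.64 = 0.321
kzlD has the largest |ΔΔCt| = 2.74.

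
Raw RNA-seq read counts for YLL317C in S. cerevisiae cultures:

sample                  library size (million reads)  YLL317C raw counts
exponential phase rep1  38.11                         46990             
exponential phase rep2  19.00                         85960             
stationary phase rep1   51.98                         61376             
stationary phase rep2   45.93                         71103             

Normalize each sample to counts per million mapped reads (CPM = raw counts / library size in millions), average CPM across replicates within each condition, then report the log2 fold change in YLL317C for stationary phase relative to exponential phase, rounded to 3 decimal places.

CPM(exponential phase rep1) = 46990 / 38.11 = 1233.0097
CPM(exponential phase rep2) = 85960 / 19.00 = 4524.2105
CPM(stationary phase rep1) = 61376 / 51.98 = 1180.7618
CPM(stationary phase rep2) = 71103 / 45.93 = 1548.0732
mean CPM(exponential phase) = 2878.6101; mean CPM(stationary phase) = 1364.4175
Fold change = 1364.4175 / 2878.6101 = 0.47398
log2(0.47398) = -1.0771

-1.077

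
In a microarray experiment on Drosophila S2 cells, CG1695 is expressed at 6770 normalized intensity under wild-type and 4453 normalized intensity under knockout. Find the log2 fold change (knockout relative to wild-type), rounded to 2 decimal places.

-0.60

Fold change = 4453 / 6770 = 0.6578
log2(0.6578) = -0.604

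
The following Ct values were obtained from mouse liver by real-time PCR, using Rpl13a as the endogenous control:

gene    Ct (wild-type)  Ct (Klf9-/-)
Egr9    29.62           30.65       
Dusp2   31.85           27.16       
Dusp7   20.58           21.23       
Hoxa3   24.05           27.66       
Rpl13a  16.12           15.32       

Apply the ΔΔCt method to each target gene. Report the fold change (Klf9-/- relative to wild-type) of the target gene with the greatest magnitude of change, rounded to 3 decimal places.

0.047

Egr9: ΔΔCt = (30.65−15.32) − (29.62−16.12) = 15.33 − 13.50 = 1.83; fold change = 2^-1.83 = 0.281
Dusp2: ΔΔCt = (27.16−15.32) − (31.85−16.12) = 11.84 − 15.73 = -3.89; fold change = 2^3.89 = 14.825
Dusp7: ΔΔCt = (21.23−15.32) − (20.58−16.12) = 5.91 − 4.46 = 1.45; fold change = 2^-1.45 = 0.366
Hoxa3: ΔΔCt = (27.66−15.32) − (24.05−16.12) = 12.34 − 7.93 = 4.41; fold change = 2^-4.41 = 0.047
Hoxa3 has the largest |ΔΔCt| = 4.41.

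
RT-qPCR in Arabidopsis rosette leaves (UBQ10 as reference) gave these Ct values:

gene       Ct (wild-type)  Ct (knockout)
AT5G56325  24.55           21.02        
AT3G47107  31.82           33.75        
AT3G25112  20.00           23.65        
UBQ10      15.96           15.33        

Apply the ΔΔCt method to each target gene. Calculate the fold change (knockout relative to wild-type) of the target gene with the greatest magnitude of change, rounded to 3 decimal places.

0.051

AT5G56325: ΔΔCt = (21.02−15.33) − (24.55−15.96) = 5.69 − 8.59 = -2.90; fold change = 2^2.90 = 7.464
AT3G47107: ΔΔCt = (33.75−15.33) − (31.82−15.96) = 18.42 − 15.86 = 2.56; fold change = 2^-2.56 = 0.170
AT3G25112: ΔΔCt = (23.65−15.33) − (20.00−15.96) = 8.32 − 4.04 = 4.28; fold change = 2^-4.28 = 0.051
AT3G25112 has the largest |ΔΔCt| = 4.28.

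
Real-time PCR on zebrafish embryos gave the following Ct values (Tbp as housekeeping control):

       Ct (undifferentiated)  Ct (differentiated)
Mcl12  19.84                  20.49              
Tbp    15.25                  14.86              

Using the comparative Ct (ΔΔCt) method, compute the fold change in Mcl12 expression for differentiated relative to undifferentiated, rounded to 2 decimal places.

ΔCt(undifferentiated) = 19.840 − 15.250 = 4.590
ΔCt(differentiated) = 20.490 − 14.860 = 5.630
ΔΔCt = 5.630 − 4.590 = 1.040
Fold change = 2^(−1.040) = 0.486

0.49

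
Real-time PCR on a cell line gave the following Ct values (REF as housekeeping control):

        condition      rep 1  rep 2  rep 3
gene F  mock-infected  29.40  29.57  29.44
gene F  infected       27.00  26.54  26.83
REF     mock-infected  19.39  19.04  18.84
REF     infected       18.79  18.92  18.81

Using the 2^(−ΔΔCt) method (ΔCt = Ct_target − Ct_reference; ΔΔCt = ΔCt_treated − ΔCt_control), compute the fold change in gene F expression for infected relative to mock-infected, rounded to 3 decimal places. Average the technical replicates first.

5.389

Mean Ct: gene F mock-infected 29.470; gene F infected 26.790; REF mock-infected 19.090; REF infected 18.840
ΔCt(mock-infected) = 29.470 − 19.090 = 10.380
ΔCt(infected) = 26.790 − 18.840 = 7.950
ΔΔCt = 7.950 − 10.380 = -2.430
Fold change = 2^(−(-2.430)) = 2^2.430 = 5.3889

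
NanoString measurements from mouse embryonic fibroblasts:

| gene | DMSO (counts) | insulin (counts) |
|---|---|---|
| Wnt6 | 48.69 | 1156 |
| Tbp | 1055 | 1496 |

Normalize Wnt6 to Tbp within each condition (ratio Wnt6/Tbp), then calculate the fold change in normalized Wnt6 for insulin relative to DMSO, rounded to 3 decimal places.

Wnt6/Tbp (DMSO) = 48.69 / 1055 = 0.046152
Wnt6/Tbp (insulin) = 1156 / 1496 = 0.77273
Fold change = 0.77273 / 0.046152 = 16.7432

16.743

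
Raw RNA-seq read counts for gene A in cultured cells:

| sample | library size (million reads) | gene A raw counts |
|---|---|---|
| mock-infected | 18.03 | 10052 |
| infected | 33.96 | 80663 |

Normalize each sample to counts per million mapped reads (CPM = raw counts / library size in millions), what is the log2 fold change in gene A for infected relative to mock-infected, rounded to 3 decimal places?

2.091

CPM(mock-infected) = 10052 / 18.03 = 557.5153
CPM(infected) = 80663 / 33.96 = 2375.2356
Fold change = 2375.2356 / 557.5153 = 4.26040
log2(4.26040) = 2.0910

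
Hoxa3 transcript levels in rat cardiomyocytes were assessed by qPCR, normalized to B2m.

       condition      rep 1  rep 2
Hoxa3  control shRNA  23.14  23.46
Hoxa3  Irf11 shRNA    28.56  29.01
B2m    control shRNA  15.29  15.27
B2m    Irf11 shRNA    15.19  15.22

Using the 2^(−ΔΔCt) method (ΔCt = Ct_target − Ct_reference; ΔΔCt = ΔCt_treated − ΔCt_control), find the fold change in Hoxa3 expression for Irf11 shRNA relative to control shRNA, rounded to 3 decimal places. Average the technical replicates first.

Mean Ct: Hoxa3 control shRNA 23.300; Hoxa3 Irf11 shRNA 28.785; B2m control shRNA 15.280; B2m Irf11 shRNA 15.205
ΔCt(control shRNA) = 23.300 − 15.280 = 8.020
ΔCt(Irf11 shRNA) = 28.785 − 15.205 = 13.580
ΔΔCt = 13.580 − 8.020 = 5.560
Fold change = 2^(−5.560) = 0.0212

0.021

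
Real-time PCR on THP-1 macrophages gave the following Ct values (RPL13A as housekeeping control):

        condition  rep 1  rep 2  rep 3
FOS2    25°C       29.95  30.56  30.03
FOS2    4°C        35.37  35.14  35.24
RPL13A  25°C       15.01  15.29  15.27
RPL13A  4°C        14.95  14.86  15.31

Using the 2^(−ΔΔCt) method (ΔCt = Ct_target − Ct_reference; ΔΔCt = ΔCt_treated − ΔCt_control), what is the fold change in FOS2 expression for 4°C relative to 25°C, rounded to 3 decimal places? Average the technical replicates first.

Mean Ct: FOS2 25°C 30.180; FOS2 4°C 35.250; RPL13A 25°C 15.190; RPL13A 4°C 15.040
ΔCt(25°C) = 30.180 − 15.190 = 14.990
ΔCt(4°C) = 35.250 − 15.040 = 20.210
ΔΔCt = 20.210 − 14.990 = 5.220
Fold change = 2^(−5.220) = 0.0268

0.027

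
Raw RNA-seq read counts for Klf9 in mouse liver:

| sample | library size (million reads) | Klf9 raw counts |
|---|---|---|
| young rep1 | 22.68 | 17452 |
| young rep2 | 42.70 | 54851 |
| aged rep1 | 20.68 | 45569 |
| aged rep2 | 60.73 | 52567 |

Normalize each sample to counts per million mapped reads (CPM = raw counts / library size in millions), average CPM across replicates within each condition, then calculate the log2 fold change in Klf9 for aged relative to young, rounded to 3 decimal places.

CPM(young rep1) = 17452 / 22.68 = 769.4885
CPM(young rep2) = 54851 / 42.70 = 1284.5667
CPM(aged rep1) = 45569 / 20.68 = 2203.5300
CPM(aged rep2) = 52567 / 60.73 = 865.5854
mean CPM(young) = 1027.0276; mean CPM(aged) = 1534.5577
Fold change = 1534.5577 / 1027.0276 = 1.49417
log2(1.49417) = 0.5793

0.579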